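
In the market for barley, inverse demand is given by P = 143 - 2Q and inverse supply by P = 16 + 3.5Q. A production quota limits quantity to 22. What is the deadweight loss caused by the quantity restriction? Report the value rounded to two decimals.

Without the quota, 143 - 2Q = 16 + 3.5Q gives Q* = 23.0909.
At Q = 22 the demand price is 143 - 2(22) = 99 and the supply price is 16 + 3.5(22) = 93.
Deadweight loss is the triangle between the curves from 22 to 23.0909: (1/2)(99 - 93)(23.0909 - 22) = 3.2727.

3.27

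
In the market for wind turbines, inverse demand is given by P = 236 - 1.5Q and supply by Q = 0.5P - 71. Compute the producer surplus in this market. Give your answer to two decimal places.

721.31

Rewriting supply in inverse form: P = 142 + 2Q.
Set 236 - 1.5Q = 142 + 2Q, which gives 94 = 3.5Q, so Q* = 26.8571 and P* = 236 - 1.5(26.8571) = 195.7143.
Producer surplus is the triangle above supply below P*: (1/2)(26.8571)(195.7143 - 142) = (1/2)(26.8571)(53.7143) = 721.3061.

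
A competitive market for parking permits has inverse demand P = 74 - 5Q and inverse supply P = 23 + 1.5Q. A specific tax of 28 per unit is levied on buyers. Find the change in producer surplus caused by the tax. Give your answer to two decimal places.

-36.78

Without the tax, 74 - 5Q = 23 + 1.5Q so Q* = 7.8462 and P* = 34.7692.
A tax on buyers shifts demand down by 28: (74 - 28) - 5Q = 23 + 1.5Q, so Q_t = 3.5385. Buyers pay P_b = 56.3077; sellers receive P_s = P_b - 28 = 28.3077.
Producers lose the trapezoid between P_s and P* out to Q_t plus the triangle from Q_t to Q*: change in PS = 9.3905 - 46.1716 = -36.7811.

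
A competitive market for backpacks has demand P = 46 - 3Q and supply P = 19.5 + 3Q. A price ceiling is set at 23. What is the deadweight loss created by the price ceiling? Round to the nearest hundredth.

31.69

Without the control, 46 - 3Q = 19.5 + 3Q so Q* = 4.4167 and P* = 32.75.
At the ceiling price 23, quantity supplied is (23 - 19.5)/3 = 1.1667; supply is the short side, so Q = 1.1667 trades at P = 23.
The lost-trades triangle has base Q* - 1.1667 = 3.25 and height equal to the gap between the curves at Q = 1.1667, which is 42.5 - 23 = 19.5. DWL = (1/2)(3.25)(19.5) = 31.6875.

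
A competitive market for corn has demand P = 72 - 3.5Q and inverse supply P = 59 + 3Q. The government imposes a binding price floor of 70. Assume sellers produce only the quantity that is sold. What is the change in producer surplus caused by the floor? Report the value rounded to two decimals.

Without the control, 72 - 3.5Q = 59 + 3Q so Q* = 2 and P* = 65.
At P = 70, buyers demand (72 - 70)/3.5 = 0.5714 while sellers would supply more, so the quantity traded is 0.5714 at price 70.
PS goes from (1/2)(2)(6) = 6 to 5.7959 (computed as (70 - 59)(0.5714) - (1/2)(3)(0.5714)^2), a change of -0.2041.

-0.20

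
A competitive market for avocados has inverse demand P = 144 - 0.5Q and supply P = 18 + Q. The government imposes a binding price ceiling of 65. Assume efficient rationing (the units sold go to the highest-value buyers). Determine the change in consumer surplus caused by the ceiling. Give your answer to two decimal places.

1396.75

Free-market equilibrium: 144 - 0.5Q = 18 + Q gives Q* = 84, P* = 102.
At the ceiling price 65, quantity supplied is (65 - 18)/1 = 47; supply is the short side, so Q = 47 trades at P = 65.
CS goes from (1/2)(84)(42) = 1764 to 3160.75 (computed as (144 - 65)(47) - (1/2)(0.5)(47)^2), a change of 1396.75.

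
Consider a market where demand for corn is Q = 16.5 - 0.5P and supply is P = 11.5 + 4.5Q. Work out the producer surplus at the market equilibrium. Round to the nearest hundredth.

24.62

Rewriting demand in inverse form: P = 33 - 2Q.
Set 33 - 2Q = 11.5 + 4.5Q, which gives 21.5 = 6.5Q, so Q* = 3.3077 and P* = 33 - 2(3.3077) = 26.3846.
PS is the area between P* and the supply curve from 0 to Q*: (1/2)(3.3077)(14.8846) = 24.6169.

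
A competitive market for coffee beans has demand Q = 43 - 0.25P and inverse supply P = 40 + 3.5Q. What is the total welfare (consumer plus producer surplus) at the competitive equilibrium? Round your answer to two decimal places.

1161.60

Rewriting demand in inverse form: P = 172 - 4Q.
Set 172 - 4Q = 40 + 3.5Q, which gives 132 = 7.5Q, so Q* = 17.6 and P* = 172 - 4(17.6) = 101.6.
CS = (1/2)(17.6)(70.4) = 619.52 and PS = (1/2)(17.6)(61.6) = 542.08, so total surplus = 1161.6.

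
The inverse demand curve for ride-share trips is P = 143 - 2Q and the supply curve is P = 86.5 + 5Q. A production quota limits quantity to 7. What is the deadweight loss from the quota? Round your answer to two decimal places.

Unrestricted equilibrium: Q* = (143 - 86.5)/(2 + 5) = 8.0714.
At Q = 7 the demand price is 143 - 2(7) = 129 and the supply price is 86.5 + 5(7) = 121.5.
Deadweight loss is the triangle between the curves from 7 to 8.0714: (1/2)(129 - 121.5)(8.0714 - 7) = 4.0179.

4.02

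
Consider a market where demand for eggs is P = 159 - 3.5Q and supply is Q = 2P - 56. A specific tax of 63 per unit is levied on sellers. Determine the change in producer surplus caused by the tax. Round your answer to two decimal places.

Rewriting supply in inverse form: P = 28 + 0.5Q.
Pre-tax equilibrium: 159 - 3.5Q = 28 + 0.5Q gives Q* = 32.75, P* = 44.375.
With the tax, sellers need 63 more per unit: 159 - 3.5Q = 28 + 0.5Q + 63, so Q_t = 17. Buyers pay P_b = 99.5; sellers receive P_s = P_b - 63 = 36.5.
PS falls from (1/2)(32.75)(16.375) = 268.1406 to (1/2)(17)(8.5) = 72.25, a change of -195.8906.

-195.89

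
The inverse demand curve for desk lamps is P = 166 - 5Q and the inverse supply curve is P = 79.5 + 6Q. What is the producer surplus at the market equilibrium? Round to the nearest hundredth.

185.51

Equilibrium: 166 - 5Q = 79.5 + 6Q, so Q* = 7.8636 and P* = 126.6818.
Producer surplus is the triangle above supply below P*: (1/2)(7.8636)(126.6818 - 79.5) = (1/2)(7.8636)(47.1818) = 185.5103.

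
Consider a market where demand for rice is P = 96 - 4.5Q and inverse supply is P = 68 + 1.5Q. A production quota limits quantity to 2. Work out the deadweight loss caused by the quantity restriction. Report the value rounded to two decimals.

Unrestricted equilibrium: Q* = (96 - 68)/(4.5 + 1.5) = 4.6667.
At Q = 2 the demand price is 96 - 4.5(2) = 87 and the supply price is 68 + 1.5(2) = 71.
Deadweight loss is the triangle between the curves from 2 to 4.6667: (1/2)(87 - 71)(4.6667 - 2) = 21.3333.

21.33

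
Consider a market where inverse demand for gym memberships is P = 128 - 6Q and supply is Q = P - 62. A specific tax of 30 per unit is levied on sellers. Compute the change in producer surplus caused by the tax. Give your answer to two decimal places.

-31.22

Rewriting supply in inverse form: P = 62 + Q.
Without the tax, 128 - 6Q = 62 + Q so Q* = 9.4286 and P* = 71.4286.
With the tax, sellers need 30 more per unit: 128 - 6Q = 62 + Q + 30, so Q_t = 5.1429. Buyers pay P_b = 97.1429; sellers receive P_s = P_b - 30 = 67.1429.
Producers lose the trapezoid between P_s and P* out to Q_t plus the triangle from Q_t to Q*: change in PS = 13.2245 - 44.449 = -31.2245.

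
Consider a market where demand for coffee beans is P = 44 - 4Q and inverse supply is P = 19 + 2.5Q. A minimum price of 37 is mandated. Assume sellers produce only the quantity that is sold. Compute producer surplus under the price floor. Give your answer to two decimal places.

27.67

Free-market equilibrium: 44 - 4Q = 19 + 2.5Q gives Q* = 3.8462, P* = 28.6154.
At P = 37, buyers demand (44 - 37)/4 = 1.75 while sellers would supply more, so the quantity traded is 1.75 at price 37.
The supply price at Q = 1.75 is 23.375. PS is the trapezoid between 37 and supply over [0, 1.75]: (1/2)[(37 - 19) + (37 - 23.375)](1.75) = 27.6719.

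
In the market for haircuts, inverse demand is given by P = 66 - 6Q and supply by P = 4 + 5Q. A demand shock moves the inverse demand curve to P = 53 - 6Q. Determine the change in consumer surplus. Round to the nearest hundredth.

-35.78

Initial equilibrium: Q_0 = 5.6364, P_0 = 32.1818; CS_0 = (1/2)(5.6364)(33.8182) = 95.3058, PS_0 = (1/2)(5.6364)(28.1818) = 79.4215.
New equilibrium: 53 - 6Q = 4 + 5Q gives Q_1 = 4.4545, P_1 = 26.2727; CS_1 = 59.5289, PS_1 = 49.6074.
Change in consumer surplus = 59.5289 - 95.3058 = -35.7769.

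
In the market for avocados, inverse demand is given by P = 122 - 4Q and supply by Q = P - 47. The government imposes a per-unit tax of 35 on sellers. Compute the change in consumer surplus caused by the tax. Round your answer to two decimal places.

-322.00

Rewriting supply in inverse form: P = 47 + Q.
Pre-tax equilibrium: 122 - 4Q = 47 + Q gives Q* = 15, P* = 62.
A tax on sellers shifts supply up by 35: 122 - 4Q = 47 + Q + 35, so Q_t = 8. Buyers pay P_b = 90; sellers receive P_s = P_b - 35 = 55.
CS falls from (1/2)(15)(60) = 450 to (1/2)(8)(32) = 128, a change of -322.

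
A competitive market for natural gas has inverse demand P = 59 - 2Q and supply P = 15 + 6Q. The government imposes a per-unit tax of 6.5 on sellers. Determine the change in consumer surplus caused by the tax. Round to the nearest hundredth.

-8.28

Pre-tax equilibrium: 59 - 2Q = 15 + 6Q gives Q* = 5.5, P* = 48.
A tax on sellers shifts supply up by 6.5: 59 - 2Q = 15 + 6Q + 6.5, so Q_t = 4.6875. Buyers pay P_b = 49.625; sellers receive P_s = P_b - 6.5 = 43.125.
CS falls from (1/2)(5.5)(11) = 30.25 to (1/2)(4.6875)(9.375) = 21.9727, a change of -8.2773.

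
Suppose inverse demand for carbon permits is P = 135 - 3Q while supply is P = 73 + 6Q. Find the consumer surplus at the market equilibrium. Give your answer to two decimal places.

Set 135 - 3Q = 73 + 6Q, which gives 62 = 9Q, so Q* = 6.8889 and P* = 135 - 3(6.8889) = 114.3333.
Consumer surplus is the triangle under demand above P*: (1/2)(6.8889)(135 - 114.3333) = (1/2)(6.8889)(20.6667) = 71.1852.

71.19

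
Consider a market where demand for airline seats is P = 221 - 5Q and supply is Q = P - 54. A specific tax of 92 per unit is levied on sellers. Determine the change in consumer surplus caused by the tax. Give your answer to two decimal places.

Rewriting supply in inverse form: P = 54 + Q.
Pre-tax equilibrium: 221 - 5Q = 54 + Q gives Q* = 27.8333, P* = 81.8333.
With the tax, sellers need 92 more per unit: 221 - 5Q = 54 + Q + 92, so Q_t = 12.5. Buyers pay P_b = 158.5; sellers receive P_s = P_b - 92 = 66.5.
Consumers lose the trapezoid between P* and P_b out to Q_t plus the triangle from Q_t to Q*: change in CS = 390.625 - 1936.7361 = -1546.1111.

-1546.11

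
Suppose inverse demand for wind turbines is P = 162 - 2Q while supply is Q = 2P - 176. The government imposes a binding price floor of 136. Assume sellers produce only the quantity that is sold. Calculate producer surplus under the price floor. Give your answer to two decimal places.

581.75

Rewriting supply in inverse form: P = 88 + 0.5Q.
Free-market equilibrium: 162 - 2Q = 88 + 0.5Q gives Q* = 29.6, P* = 102.8.
At P = 136, buyers demand (162 - 136)/2 = 13 while sellers would supply more, so the quantity traded is 13 at price 136.
The supply price at Q = 13 is 94.5. PS is the trapezoid between 136 and supply over [0, 13]: (1/2)[(136 - 88) + (136 - 94.5)](13) = 581.75.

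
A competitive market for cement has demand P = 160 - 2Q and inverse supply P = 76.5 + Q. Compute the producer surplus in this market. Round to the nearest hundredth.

387.35

Equilibrium: 160 - 2Q = 76.5 + Q, so Q* = 27.8333 and P* = 104.3333.
The supply curve's price intercept is 76.5, so PS = (1/2)(Q*)(P* - 76.5) = (1/2)(27.8333)(27.8333) = 387.3472.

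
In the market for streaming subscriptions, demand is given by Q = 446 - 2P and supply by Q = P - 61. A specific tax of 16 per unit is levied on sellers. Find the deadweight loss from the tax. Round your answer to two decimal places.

85.33

Rewriting demand in inverse form: P = 223 - 0.5Q.
Rewriting supply in inverse form: P = 61 + Q.
Without the tax, 223 - 0.5Q = 61 + Q so Q* = 108 and P* = 169.
A tax on sellers shifts supply up by 16: 223 - 0.5Q = 61 + Q + 16, so Q_t = 97.3333. Buyers pay P_b = 174.3333; sellers receive P_s = P_b - 16 = 158.3333.
The welfare triangle lost has base Q* - Q_t = 10.6667 and height t = 16, so DWL = (1/2)(10.6667)(16) = 85.3333.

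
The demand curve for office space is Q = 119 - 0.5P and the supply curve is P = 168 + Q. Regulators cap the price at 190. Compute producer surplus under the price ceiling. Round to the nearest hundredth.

242.00

Rewriting demand in inverse form: P = 238 - 2Q.
Without the control, 238 - 2Q = 168 + Q so Q* = 23.3333 and P* = 191.3333.
At P = 190, sellers supply (190 - 168)/1 = 22 while buyers want more, so the quantity traded is 22 at price 190.
PS is the triangle above supply below 190: (1/2)(22)(190 - 168) = 242.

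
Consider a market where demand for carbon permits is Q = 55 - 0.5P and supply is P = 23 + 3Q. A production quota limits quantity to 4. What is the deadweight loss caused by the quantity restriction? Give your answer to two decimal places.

448.90

Rewriting demand in inverse form: P = 110 - 2Q.
Unrestricted equilibrium: Q* = (110 - 23)/(2 + 3) = 17.4.
At Q = 4 the demand price is 110 - 2(4) = 102 and the supply price is 23 + 3(4) = 35.
Deadweight loss is the triangle between the curves from 4 to 17.4: (1/2)(102 - 35)(17.4 - 4) = 448.9.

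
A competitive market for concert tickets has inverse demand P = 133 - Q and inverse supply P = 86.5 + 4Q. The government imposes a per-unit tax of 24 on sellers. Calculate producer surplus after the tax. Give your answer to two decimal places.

40.50

Without the tax, 133 - Q = 86.5 + 4Q so Q* = 9.3 and P* = 123.7.
A tax on sellers shifts supply up by 24: 133 - Q = 86.5 + 4Q + 24, so Q_t = 4.5. Buyers pay P_b = 128.5; sellers receive P_s = P_b - 24 = 104.5.
Producer surplus is the triangle above supply below P_s: (1/2)(4.5)(104.5 - 86.5) = 40.5.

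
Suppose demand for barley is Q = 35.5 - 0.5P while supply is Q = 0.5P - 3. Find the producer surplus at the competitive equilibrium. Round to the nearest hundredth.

Rewriting demand in inverse form: P = 71 - 2Q.
Rewriting supply in inverse form: P = 6 + 2Q.
Equilibrium: 71 - 2Q = 6 + 2Q, so Q* = 16.25 and P* = 38.5.
PS is the area between P* and the supply curve from 0 to Q*: (1/2)(16.25)(32.5) = 264.0625.

264.06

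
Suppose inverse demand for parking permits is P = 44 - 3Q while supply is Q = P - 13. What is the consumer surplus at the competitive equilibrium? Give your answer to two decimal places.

90.09

Rewriting supply in inverse form: P = 13 + Q.
Setting demand equal to supply, 31 = 4Q, so Q* = 7.75 and P* = 20.75.
CS is the area between the demand curve and P* from 0 to Q*: (1/2)(7.75)(23.25) = 90.0938.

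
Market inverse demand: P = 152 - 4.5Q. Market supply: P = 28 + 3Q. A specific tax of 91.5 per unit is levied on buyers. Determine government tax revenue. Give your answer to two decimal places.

396.50

Pre-tax equilibrium: 152 - 4.5Q = 28 + 3Q gives Q* = 16.5333, P* = 77.6.
A tax on buyers shifts demand down by 91.5: (152 - 91.5) - 4.5Q = 28 + 3Q, so Q_t = 4.3333. Buyers pay P_b = 132.5; sellers receive P_s = P_b - 91.5 = 41.
Revenue is the tax times quantity traded: 91.5 x 4.3333 = 396.5.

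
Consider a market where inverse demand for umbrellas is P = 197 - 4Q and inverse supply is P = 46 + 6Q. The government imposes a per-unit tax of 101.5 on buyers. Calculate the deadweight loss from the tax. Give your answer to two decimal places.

515.11

Pre-tax equilibrium: 197 - 4Q = 46 + 6Q gives Q* = 15.1, P* = 136.6.
With the tax, buyers' net willingness to pay falls by 101.5: (197 - 101.5) - 4Q = 46 + 6Q, so Q_t = 4.95. Buyers pay P_b = 177.2; sellers receive P_s = P_b - 101.5 = 75.7.
Deadweight loss is the triangle between the curves from Q_t to Q*: (1/2)(15.1 - 4.95)(101.5) = 515.1125.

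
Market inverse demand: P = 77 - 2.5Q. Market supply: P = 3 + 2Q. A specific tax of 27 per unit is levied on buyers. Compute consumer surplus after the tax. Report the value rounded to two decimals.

136.36

Without the tax, 77 - 2.5Q = 3 + 2Q so Q* = 16.4444 and P* = 35.8889.
A tax on buyers shifts demand down by 27: (77 - 27) - 2.5Q = 3 + 2Q, so Q_t = 10.4444. Buyers pay P_b = 50.8889; sellers receive P_s = P_b - 27 = 23.8889.
CS = (1/2)(Q_t)(77 - P_b) = (1/2)(10.4444)(26.1111) = 136.358.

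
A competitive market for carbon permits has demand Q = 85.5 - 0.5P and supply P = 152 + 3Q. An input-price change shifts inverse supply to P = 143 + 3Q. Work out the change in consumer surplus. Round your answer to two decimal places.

Rewriting demand in inverse form: P = 171 - 2Q.
Initial equilibrium: Q_0 = 3.8, P_0 = 163.4; CS_0 = (1/2)(3.8)(7.6) = 14.44, PS_0 = (1/2)(3.8)(11.4) = 21.66.
New equilibrium: 171 - 2Q = 143 + 3Q gives Q_1 = 5.6, P_1 = 159.8; CS_1 = 31.36, PS_1 = 47.04.
Change in consumer surplus = 31.36 - 14.44 = 16.92.

16.92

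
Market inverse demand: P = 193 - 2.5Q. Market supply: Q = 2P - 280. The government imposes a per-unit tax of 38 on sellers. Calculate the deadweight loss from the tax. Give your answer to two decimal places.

Rewriting supply in inverse form: P = 140 + 0.5Q.
Pre-tax equilibrium: 193 - 2.5Q = 140 + 0.5Q gives Q* = 17.6667, P* = 148.8333.
A tax on sellers shifts supply up by 38: 193 - 2.5Q = 140 + 0.5Q + 38, so Q_t = 5. Buyers pay P_b = 180.5; sellers receive P_s = P_b - 38 = 142.5.
The welfare triangle lost has base Q* - Q_t = 12.6667 and height t = 38, so DWL = (1/2)(12.6667)(38) = 240.6667.

240.67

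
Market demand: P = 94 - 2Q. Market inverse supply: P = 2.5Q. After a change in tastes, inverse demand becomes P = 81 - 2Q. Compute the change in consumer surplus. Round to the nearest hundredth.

Initial equilibrium: Q_0 = 20.8889, P_0 = 52.2222; CS_0 = (1/2)(20.8889)(41.7778) = 436.3457, PS_0 = (1/2)(20.8889)(52.2222) = 545.4321.
New equilibrium: 81 - 2Q = 2.5Q gives Q_1 = 18, P_1 = 45; CS_1 = 324, PS_1 = 405.
Change in consumer surplus = 324 - 436.3457 = -112.3457.

-112.35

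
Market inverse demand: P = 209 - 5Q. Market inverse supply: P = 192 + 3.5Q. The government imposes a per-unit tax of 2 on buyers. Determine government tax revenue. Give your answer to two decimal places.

Without the tax, 209 - 5Q = 192 + 3.5Q so Q* = 2 and P* = 199.
A tax on buyers shifts demand down by 2: (209 - 2) - 5Q = 192 + 3.5Q, so Q_t = 1.7647. Buyers pay P_b = 200.1765; sellers receive P_s = P_b - 2 = 198.1765.
Revenue is the tax times quantity traded: 2 x 1.7647 = 3.5294.

3.53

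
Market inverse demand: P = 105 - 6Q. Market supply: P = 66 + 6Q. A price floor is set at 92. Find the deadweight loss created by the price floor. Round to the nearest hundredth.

7.04

Free-market equilibrium: 105 - 6Q = 66 + 6Q gives Q* = 3.25, P* = 85.5.
At the floor price 92, quantity demanded is (105 - 92)/6 = 2.1667; demand is the short side, so Q = 2.1667 trades at P = 92.
At Q = 2.1667 the demand price is 92 and the supply price is 79. Deadweight loss is the triangle between the curves from 2.1667 to 3.25: (1/2)(92 - 79)(3.25 - 2.1667) = 7.0417.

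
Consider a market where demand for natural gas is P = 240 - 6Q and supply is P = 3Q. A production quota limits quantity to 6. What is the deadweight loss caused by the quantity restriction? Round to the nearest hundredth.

1922.00

Without the quota, 240 - 6Q = 3Q gives Q* = 26.6667.
At Q = 6 the demand price is 240 - 6(6) = 204 and the supply price is 0 + 3(6) = 18.
DWL = (1/2)(gap between curves at 6) x (Q* - 6) = (1/2)(186)(20.6667) = 1922.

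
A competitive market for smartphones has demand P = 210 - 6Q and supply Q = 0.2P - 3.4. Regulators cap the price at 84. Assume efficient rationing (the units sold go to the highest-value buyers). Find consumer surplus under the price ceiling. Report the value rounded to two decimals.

1149.72

Rewriting supply in inverse form: P = 17 + 5Q.
Free-market equilibrium: 210 - 6Q = 17 + 5Q gives Q* = 17.5455, P* = 104.7273.
At P = 84, sellers supply (84 - 17)/5 = 13.4 while buyers want more, so the quantity traded is 13.4 at price 84.
The demand price at Q = 13.4 is 129.6. CS is the trapezoid between demand and 84 over [0, 13.4]: (1/2)[(210 - 84) + (129.6 - 84)](13.4) = 1149.72.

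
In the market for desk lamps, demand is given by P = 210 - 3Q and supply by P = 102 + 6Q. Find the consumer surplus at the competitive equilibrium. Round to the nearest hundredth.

216.00

Setting demand equal to supply, 108 = 9Q, so Q* = 12 and P* = 174.
The demand choke price is 210, so CS = (1/2)(Q*)(210 - P*) = (1/2)(12)(36) = 216.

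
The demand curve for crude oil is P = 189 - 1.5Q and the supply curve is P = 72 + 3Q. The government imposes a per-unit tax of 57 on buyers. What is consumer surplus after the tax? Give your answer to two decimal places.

133.33

Without the tax, 189 - 1.5Q = 72 + 3Q so Q* = 26 and P* = 150.
A tax on buyers shifts demand down by 57: (189 - 57) - 1.5Q = 72 + 3Q, so Q_t = 13.3333. Buyers pay P_b = 169; sellers receive P_s = P_b - 57 = 112.
Consumer surplus is the triangle under demand above P_b: (1/2)(13.3333)(189 - 169) = 133.3333.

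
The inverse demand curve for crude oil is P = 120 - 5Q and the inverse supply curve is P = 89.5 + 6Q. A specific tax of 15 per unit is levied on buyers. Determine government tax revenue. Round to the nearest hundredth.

21.14

Pre-tax equilibrium: 120 - 5Q = 89.5 + 6Q gives Q* = 2.7727, P* = 106.1364.
With the tax, buyers' net willingness to pay falls by 15: (120 - 15) - 5Q = 89.5 + 6Q, so Q_t = 1.4091. Buyers pay P_b = 112.9545; sellers receive P_s = P_b - 15 = 97.9545.
Tax revenue = t x Q_t = 15 x 1.4091 = 21.1364.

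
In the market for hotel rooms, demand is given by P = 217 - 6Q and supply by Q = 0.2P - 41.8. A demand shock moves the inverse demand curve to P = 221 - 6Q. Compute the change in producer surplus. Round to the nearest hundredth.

1.65

Rewriting supply in inverse form: P = 209 + 5Q.
Initial equilibrium: Q_0 = 0.7273, P_0 = 212.6364; CS_0 = (1/2)(0.7273)(4.3636) = 1.5868, PS_0 = (1/2)(0.7273)(3.6364) = 1.3223.
New equilibrium: 221 - 6Q = 209 + 5Q gives Q_1 = 1.0909, P_1 = 214.4545; CS_1 = 3.5702, PS_1 = 2.9752.
Change in producer surplus = 2.9752 - 1.3223 = 1.6529.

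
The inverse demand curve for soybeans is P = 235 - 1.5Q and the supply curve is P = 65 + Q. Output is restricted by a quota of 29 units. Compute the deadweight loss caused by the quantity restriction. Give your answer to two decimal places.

1901.25

Without the quota, 235 - 1.5Q = 65 + Q gives Q* = 68.
At Q = 29 the demand price is 235 - 1.5(29) = 191.5 and the supply price is 65 + (29) = 94.
Deadweight loss is the triangle between the curves from 29 to 68: (1/2)(191.5 - 94)(68 - 29) = 1901.25.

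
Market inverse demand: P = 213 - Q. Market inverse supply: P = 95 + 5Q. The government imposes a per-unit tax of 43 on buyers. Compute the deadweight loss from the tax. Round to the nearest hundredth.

Without the tax, 213 - Q = 95 + 5Q so Q* = 19.6667 and P* = 193.3333.
With the tax, buyers' net willingness to pay falls by 43: (213 - 43) - Q = 95 + 5Q, so Q_t = 12.5. Buyers pay P_b = 200.5; sellers receive P_s = P_b - 43 = 157.5.
Deadweight loss is the triangle between the curves from Q_t to Q*: (1/2)(19.6667 - 12.5)(43) = 154.0833.

154.08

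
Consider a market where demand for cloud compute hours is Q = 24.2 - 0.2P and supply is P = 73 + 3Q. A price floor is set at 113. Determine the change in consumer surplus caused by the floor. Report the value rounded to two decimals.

Rewriting demand in inverse form: P = 121 - 5Q.
Without the control, 121 - 5Q = 73 + 3Q so Q* = 6 and P* = 91.
At the floor price 113, quantity demanded is (121 - 113)/5 = 1.6; demand is the short side, so Q = 1.6 trades at P = 113.
CS goes from (1/2)(6)(30) = 90 to 6.4 (computed as (121 - 113)(1.6) - (1/2)(5)(1.6)^2), a change of -83.6.

-83.60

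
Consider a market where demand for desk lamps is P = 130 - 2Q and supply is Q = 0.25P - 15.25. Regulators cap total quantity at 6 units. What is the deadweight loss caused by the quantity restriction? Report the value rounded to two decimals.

90.75

Rewriting supply in inverse form: P = 61 + 4Q.
Unrestricted equilibrium: Q* = (130 - 61)/(2 + 4) = 11.5.
At Q = 6 the demand price is 130 - 2(6) = 118 and the supply price is 61 + 4(6) = 85.
DWL = (1/2)(gap between curves at 6) x (Q* - 6) = (1/2)(33)(5.5) = 90.75.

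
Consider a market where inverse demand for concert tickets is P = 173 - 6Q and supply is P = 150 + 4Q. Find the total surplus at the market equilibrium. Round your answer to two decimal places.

Set 173 - 6Q = 150 + 4Q, which gives 23 = 10Q, so Q* = 2.3 and P* = 173 - 6(2.3) = 159.2.
CS = (1/2)(2.3)(13.8) = 15.87 and PS = (1/2)(2.3)(9.2) = 10.58, so total surplus = 26.45.

26.45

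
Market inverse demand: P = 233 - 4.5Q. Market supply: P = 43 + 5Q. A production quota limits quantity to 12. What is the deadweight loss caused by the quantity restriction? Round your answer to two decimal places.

Unrestricted equilibrium: Q* = (233 - 43)/(4.5 + 5) = 20.
At Q = 12 the demand price is 233 - 4.5(12) = 179 and the supply price is 43 + 5(12) = 103.
DWL = (1/2)(gap between curves at 12) x (Q* - 12) = (1/2)(76)(8) = 304.

304.00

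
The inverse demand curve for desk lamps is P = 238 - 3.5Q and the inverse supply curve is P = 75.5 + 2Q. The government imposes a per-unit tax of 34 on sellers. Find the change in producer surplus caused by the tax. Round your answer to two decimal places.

Pre-tax equilibrium: 238 - 3.5Q = 75.5 + 2Q gives Q* = 29.5455, P* = 134.5909.
With the tax, sellers need 34 more per unit: 238 - 3.5Q = 75.5 + 2Q + 34, so Q_t = 23.3636. Buyers pay P_b = 156.2273; sellers receive P_s = P_b - 34 = 122.2273.
PS falls from (1/2)(29.5455)(59.0909) = 872.9339 to (1/2)(23.3636)(46.7273) = 545.8595, a change of -327.0744.

-327.07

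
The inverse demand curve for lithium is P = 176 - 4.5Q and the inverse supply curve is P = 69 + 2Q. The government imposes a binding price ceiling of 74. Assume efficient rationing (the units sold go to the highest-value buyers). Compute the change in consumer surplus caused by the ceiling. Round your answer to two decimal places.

Free-market equilibrium: 176 - 4.5Q = 69 + 2Q gives Q* = 16.4615, P* = 101.9231.
At the ceiling price 74, quantity supplied is (74 - 69)/2 = 2.5; supply is the short side, so Q = 2.5 trades at P = 74.
CS goes from (1/2)(16.4615)(74.0769) = 609.7101 to 240.9375 (computed as (176 - 74)(2.5) - (1/2)(4.5)(2.5)^2), a change of -368.7726.

-368.77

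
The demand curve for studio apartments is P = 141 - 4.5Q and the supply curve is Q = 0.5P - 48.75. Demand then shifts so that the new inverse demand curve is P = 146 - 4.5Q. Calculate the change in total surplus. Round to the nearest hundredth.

Rewriting supply in inverse form: P = 97.5 + 2Q.
Initial equilibrium: Q_0 = 6.6923, P_0 = 110.8846; CS_0 = (1/2)(6.6923)(30.1154) = 100.7707, PS_0 = (1/2)(6.6923)(13.3846) = 44.787.
New equilibrium: 146 - 4.5Q = 97.5 + 2Q gives Q_1 = 7.4615, P_1 = 112.4231; CS_1 = 125.2678, PS_1 = 55.6746.
Change in total surplus = (125.2678 + 55.6746) - (100.7707 + 44.787) = 35.3846.

35.38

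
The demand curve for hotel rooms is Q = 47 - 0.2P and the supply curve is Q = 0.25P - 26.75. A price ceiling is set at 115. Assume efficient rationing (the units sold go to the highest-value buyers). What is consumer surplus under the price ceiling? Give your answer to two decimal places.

230.00

Rewriting demand in inverse form: P = 235 - 5Q.
Rewriting supply in inverse form: P = 107 + 4Q.
Without the control, 235 - 5Q = 107 + 4Q so Q* = 14.2222 and P* = 163.8889.
At the ceiling price 115, quantity supplied is (115 - 107)/4 = 2; supply is the short side, so Q = 2 trades at P = 115.
The demand price at Q = 2 is 225. CS is the trapezoid between demand and 115 over [0, 2]: (1/2)[(235 - 115) + (225 - 115)](2) = 230.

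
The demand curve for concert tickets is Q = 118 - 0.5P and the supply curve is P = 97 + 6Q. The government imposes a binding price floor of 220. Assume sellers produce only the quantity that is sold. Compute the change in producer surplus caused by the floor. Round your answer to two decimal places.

-113.67

Rewriting demand in inverse form: P = 236 - 2Q.
Without the control, 236 - 2Q = 97 + 6Q so Q* = 17.375 and P* = 201.25.
At P = 220, buyers demand (236 - 220)/2 = 8 while sellers would supply more, so the quantity traded is 8 at price 220.
PS goes from (1/2)(17.375)(104.25) = 905.6719 to 792 (computed as (220 - 97)(8) - (1/2)(6)(8)^2), a change of -113.6719.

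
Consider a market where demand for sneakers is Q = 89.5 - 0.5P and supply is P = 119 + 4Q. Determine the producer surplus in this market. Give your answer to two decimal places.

200.00

Rewriting demand in inverse form: P = 179 - 2Q.
Equilibrium: 179 - 2Q = 119 + 4Q, so Q* = 10 and P* = 159.
Producer surplus is the triangle above supply below P*: (1/2)(10)(159 - 119) = (1/2)(10)(40) = 200.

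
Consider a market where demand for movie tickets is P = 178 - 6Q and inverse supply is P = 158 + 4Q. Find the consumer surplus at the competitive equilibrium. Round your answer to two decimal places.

Equilibrium: 178 - 6Q = 158 + 4Q, so Q* = 2 and P* = 166.
CS is the area between the demand curve and P* from 0 to Q*: (1/2)(2)(12) = 12.

12.00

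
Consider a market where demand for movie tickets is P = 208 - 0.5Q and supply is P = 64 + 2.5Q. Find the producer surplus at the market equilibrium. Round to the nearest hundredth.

2880.00

Set 208 - 0.5Q = 64 + 2.5Q, which gives 144 = 3Q, so Q* = 48 and P* = 208 - 0.5(48) = 184.
The supply curve's price intercept is 64, so PS = (1/2)(Q*)(P* - 64) = (1/2)(48)(120) = 2880.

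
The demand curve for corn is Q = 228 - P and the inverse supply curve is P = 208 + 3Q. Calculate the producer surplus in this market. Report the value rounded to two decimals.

37.50

Rewriting demand in inverse form: P = 228 - Q.
Equilibrium: 228 - Q = 208 + 3Q, so Q* = 5 and P* = 223.
PS is the area between P* and the supply curve from 0 to Q*: (1/2)(5)(15) = 37.5.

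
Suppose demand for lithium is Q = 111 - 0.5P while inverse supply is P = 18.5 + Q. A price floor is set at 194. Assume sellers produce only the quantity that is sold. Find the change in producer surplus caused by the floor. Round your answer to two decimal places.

58.32

Rewriting demand in inverse form: P = 222 - 2Q.
Without the control, 222 - 2Q = 18.5 + Q so Q* = 67.8333 and P* = 86.3333.
At the floor price 194, quantity demanded is (222 - 194)/2 = 14; demand is the short side, so Q = 14 trades at P = 194.
PS goes from (1/2)(67.8333)(67.8333) = 2300.6806 to 2359 (computed as (194 - 18.5)(14) - (1/2)(1)(14)^2), a change of 58.3194.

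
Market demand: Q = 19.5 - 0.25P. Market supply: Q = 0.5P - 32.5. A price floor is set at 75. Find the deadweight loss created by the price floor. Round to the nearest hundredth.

6.02

Rewriting demand in inverse form: P = 78 - 4Q.
Rewriting supply in inverse form: P = 65 + 2Q.
Without the control, 78 - 4Q = 65 + 2Q so Q* = 2.1667 and P* = 69.3333.
At P = 75, buyers demand (78 - 75)/4 = 0.75 while sellers would supply more, so the quantity traded is 0.75 at price 75.
The lost-trades triangle has base Q* - 0.75 = 1.4167 and height equal to the gap between the curves at Q = 0.75, which is 75 - 66.5 = 8.5. DWL = (1/2)(1.4167)(8.5) = 6.0208.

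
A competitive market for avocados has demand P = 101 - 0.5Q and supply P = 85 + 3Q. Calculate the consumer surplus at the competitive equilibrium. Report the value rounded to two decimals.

Setting demand equal to supply, 16 = 3.5Q, so Q* = 4.5714 and P* = 98.7143.
Consumer surplus is the triangle under demand above P*: (1/2)(4.5714)(101 - 98.7143) = (1/2)(4.5714)(2.2857) = 5.2245.

5.22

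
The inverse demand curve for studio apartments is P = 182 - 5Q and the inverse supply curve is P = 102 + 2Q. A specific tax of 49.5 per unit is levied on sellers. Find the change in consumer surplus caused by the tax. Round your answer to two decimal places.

Pre-tax equilibrium: 182 - 5Q = 102 + 2Q gives Q* = 11.4286, P* = 124.8571.
With the tax, sellers need 49.5 more per unit: 182 - 5Q = 102 + 2Q + 49.5, so Q_t = 4.3571. Buyers pay P_b = 160.2143; sellers receive P_s = P_b - 49.5 = 110.7143.
Consumers lose the trapezoid between P* and P_b out to Q_t plus the triangle from Q_t to Q*: change in CS = 47.4617 - 326.5306 = -279.0689.

-279.07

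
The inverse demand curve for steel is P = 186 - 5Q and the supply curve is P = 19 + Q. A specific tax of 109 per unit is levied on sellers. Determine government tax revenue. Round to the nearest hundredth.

1053.67

Pre-tax equilibrium: 186 - 5Q = 19 + Q gives Q* = 27.8333, P* = 46.8333.
With the tax, sellers need 109 more per unit: 186 - 5Q = 19 + Q + 109, so Q_t = 9.6667. Buyers pay P_b = 137.6667; sellers receive P_s = P_b - 109 = 28.6667.
Tax revenue = t x Q_t = 109 x 9.6667 = 1053.6667.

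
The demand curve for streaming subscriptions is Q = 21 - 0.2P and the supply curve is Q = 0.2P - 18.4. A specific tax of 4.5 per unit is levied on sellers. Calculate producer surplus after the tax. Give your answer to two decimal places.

1.81

Rewriting demand in inverse form: P = 105 - 5Q.
Rewriting supply in inverse form: P = 92 + 5Q.
Without the tax, 105 - 5Q = 92 + 5Q so Q* = 1.3 and P* = 98.5.
A tax on sellers shifts supply up by 4.5: 105 - 5Q = 92 + 5Q + 4.5, so Q_t = 0.85. Buyers pay P_b = 100.75; sellers receive P_s = P_b - 4.5 = 96.25.
PS = (1/2)(Q_t)(P_s - 92) = (1/2)(0.85)(4.25) = 1.8062.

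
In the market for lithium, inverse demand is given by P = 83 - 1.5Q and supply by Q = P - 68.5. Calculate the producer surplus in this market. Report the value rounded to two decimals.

16.82

Rewriting supply in inverse form: P = 68.5 + Q.
Set 83 - 1.5Q = 68.5 + Q, which gives 14.5 = 2.5Q, so Q* = 5.8 and P* = 83 - 1.5(5.8) = 74.3.
The supply curve's price intercept is 68.5, so PS = (1/2)(Q*)(P* - 68.5) = (1/2)(5.8)(5.8) = 16.82.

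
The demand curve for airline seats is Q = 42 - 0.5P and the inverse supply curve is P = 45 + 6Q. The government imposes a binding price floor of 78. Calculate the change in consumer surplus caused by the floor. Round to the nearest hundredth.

-14.77

Rewriting demand in inverse form: P = 84 - 2Q.
Free-market equilibrium: 84 - 2Q = 45 + 6Q gives Q* = 4.875, P* = 74.25.
At P = 78, buyers demand (84 - 78)/2 = 3 while sellers would supply more, so the quantity traded is 3 at price 78.
CS goes from (1/2)(4.875)(9.75) = 23.7656 to 9 (computed as (84 - 78)(3) - (1/2)(2)(3)^2), a change of -14.7656.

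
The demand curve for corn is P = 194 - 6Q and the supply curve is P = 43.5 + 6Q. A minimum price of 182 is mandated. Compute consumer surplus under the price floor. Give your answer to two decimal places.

Free-market equilibrium: 194 - 6Q = 43.5 + 6Q gives Q* = 12.5417, P* = 118.75.
At the floor price 182, quantity demanded is (194 - 182)/6 = 2; demand is the short side, so Q = 2 trades at P = 182.
CS is the triangle under demand above 182: (1/2)(2)(194 - 182) = 12.

12.00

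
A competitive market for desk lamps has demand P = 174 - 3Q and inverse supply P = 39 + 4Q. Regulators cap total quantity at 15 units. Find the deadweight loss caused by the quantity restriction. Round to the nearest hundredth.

64.29

Unrestricted equilibrium: Q* = (174 - 39)/(3 + 4) = 19.2857.
At Q = 15 the demand price is 174 - 3(15) = 129 and the supply price is 39 + 4(15) = 99.
Deadweight loss is the triangle between the curves from 15 to 19.2857: (1/2)(129 - 99)(19.2857 - 15) = 64.2857.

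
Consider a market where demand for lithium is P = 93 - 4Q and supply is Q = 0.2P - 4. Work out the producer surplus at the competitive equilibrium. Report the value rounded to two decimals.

164.48

Rewriting supply in inverse form: P = 20 + 5Q.
Equilibrium: 93 - 4Q = 20 + 5Q, so Q* = 8.1111 and P* = 60.5556.
Producer surplus is the triangle above supply below P*: (1/2)(8.1111)(60.5556 - 20) = (1/2)(8.1111)(40.5556) = 164.4753.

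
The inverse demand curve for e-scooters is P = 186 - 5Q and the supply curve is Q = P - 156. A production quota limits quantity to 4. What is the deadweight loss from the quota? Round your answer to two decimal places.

Rewriting supply in inverse form: P = 156 + Q.
Without the quota, 186 - 5Q = 156 + Q gives Q* = 5.
At Q = 4 the demand price is 186 - 5(4) = 166 and the supply price is 156 + (4) = 160.
DWL = (1/2)(gap between curves at 4) x (Q* - 4) = (1/2)(6)(1) = 3.

3.00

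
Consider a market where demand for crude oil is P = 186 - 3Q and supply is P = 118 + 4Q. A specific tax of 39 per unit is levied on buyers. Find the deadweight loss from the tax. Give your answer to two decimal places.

108.64

Without the tax, 186 - 3Q = 118 + 4Q so Q* = 9.7143 and P* = 156.8571.
With the tax, buyers' net willingness to pay falls by 39: (186 - 39) - 3Q = 118 + 4Q, so Q_t = 4.1429. Buyers pay P_b = 173.5714; sellers receive P_s = P_b - 39 = 134.5714.
The welfare triangle lost has base Q* - Q_t = 5.5714 and height t = 39, so DWL = (1/2)(5.5714)(39) = 108.6429.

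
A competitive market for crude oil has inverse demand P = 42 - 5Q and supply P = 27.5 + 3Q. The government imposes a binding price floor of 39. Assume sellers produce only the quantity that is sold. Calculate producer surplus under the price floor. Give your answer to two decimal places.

6.36

Free-market equilibrium: 42 - 5Q = 27.5 + 3Q gives Q* = 1.8125, P* = 32.9375.
At the floor price 39, quantity demanded is (42 - 39)/5 = 0.6; demand is the short side, so Q = 0.6 trades at P = 39.
The supply price at Q = 0.6 is 29.3. PS is the trapezoid between 39 and supply over [0, 0.6]: (1/2)[(39 - 27.5) + (39 - 29.3)](0.6) = 6.36.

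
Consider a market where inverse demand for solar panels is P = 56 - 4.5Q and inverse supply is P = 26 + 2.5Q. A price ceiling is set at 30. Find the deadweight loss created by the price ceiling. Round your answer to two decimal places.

Free-market equilibrium: 56 - 4.5Q = 26 + 2.5Q gives Q* = 4.2857, P* = 36.7143.
At the ceiling price 30, quantity supplied is (30 - 26)/2.5 = 1.6; supply is the short side, so Q = 1.6 trades at P = 30.
At Q = 1.6 the demand price is 48.8 and the supply price is 30. Deadweight loss is the triangle between the curves from 1.6 to 4.2857: (1/2)(48.8 - 30)(4.2857 - 1.6) = 25.2457.

25.25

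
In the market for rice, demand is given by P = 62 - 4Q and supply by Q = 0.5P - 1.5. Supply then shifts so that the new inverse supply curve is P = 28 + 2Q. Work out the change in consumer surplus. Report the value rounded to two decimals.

Rewriting supply in inverse form: P = 3 + 2Q.
Initial equilibrium: Q_0 = 9.8333, P_0 = 22.6667; CS_0 = (1/2)(9.8333)(39.3333) = 193.3889, PS_0 = (1/2)(9.8333)(19.6667) = 96.6944.
New equilibrium: 62 - 4Q = 28 + 2Q gives Q_1 = 5.6667, P_1 = 39.3333; CS_1 = 64.2222, PS_1 = 32.1111.
Change in consumer surplus = 64.2222 - 193.3889 = -129.1667.

-129.17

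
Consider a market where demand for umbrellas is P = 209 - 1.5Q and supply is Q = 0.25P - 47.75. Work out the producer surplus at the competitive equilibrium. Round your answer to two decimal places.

21.42

Rewriting supply in inverse form: P = 191 + 4Q.
Set 209 - 1.5Q = 191 + 4Q, which gives 18 = 5.5Q, so Q* = 3.2727 and P* = 209 - 1.5(3.2727) = 204.0909.
The supply curve's price intercept is 191, so PS = (1/2)(Q*)(P* - 191) = (1/2)(3.2727)(13.0909) = 21.4215.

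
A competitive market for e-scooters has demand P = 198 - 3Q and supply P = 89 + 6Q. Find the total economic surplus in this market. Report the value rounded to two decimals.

Setting demand equal to supply, 109 = 9Q, so Q* = 12.1111 and P* = 161.6667.
Total surplus is the full triangle between the curves from 0 to Q*: (1/2)(12.1111)(198 - 89) = 660.0556.

660.06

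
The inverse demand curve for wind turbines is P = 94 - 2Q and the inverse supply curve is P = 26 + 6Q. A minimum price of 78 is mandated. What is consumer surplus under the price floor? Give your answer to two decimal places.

64.00

Free-market equilibrium: 94 - 2Q = 26 + 6Q gives Q* = 8.5, P* = 77.
At P = 78, buyers demand (94 - 78)/2 = 8 while sellers would supply more, so the quantity traded is 8 at price 78.
CS is the triangle under demand above 78: (1/2)(8)(94 - 78) = 64.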